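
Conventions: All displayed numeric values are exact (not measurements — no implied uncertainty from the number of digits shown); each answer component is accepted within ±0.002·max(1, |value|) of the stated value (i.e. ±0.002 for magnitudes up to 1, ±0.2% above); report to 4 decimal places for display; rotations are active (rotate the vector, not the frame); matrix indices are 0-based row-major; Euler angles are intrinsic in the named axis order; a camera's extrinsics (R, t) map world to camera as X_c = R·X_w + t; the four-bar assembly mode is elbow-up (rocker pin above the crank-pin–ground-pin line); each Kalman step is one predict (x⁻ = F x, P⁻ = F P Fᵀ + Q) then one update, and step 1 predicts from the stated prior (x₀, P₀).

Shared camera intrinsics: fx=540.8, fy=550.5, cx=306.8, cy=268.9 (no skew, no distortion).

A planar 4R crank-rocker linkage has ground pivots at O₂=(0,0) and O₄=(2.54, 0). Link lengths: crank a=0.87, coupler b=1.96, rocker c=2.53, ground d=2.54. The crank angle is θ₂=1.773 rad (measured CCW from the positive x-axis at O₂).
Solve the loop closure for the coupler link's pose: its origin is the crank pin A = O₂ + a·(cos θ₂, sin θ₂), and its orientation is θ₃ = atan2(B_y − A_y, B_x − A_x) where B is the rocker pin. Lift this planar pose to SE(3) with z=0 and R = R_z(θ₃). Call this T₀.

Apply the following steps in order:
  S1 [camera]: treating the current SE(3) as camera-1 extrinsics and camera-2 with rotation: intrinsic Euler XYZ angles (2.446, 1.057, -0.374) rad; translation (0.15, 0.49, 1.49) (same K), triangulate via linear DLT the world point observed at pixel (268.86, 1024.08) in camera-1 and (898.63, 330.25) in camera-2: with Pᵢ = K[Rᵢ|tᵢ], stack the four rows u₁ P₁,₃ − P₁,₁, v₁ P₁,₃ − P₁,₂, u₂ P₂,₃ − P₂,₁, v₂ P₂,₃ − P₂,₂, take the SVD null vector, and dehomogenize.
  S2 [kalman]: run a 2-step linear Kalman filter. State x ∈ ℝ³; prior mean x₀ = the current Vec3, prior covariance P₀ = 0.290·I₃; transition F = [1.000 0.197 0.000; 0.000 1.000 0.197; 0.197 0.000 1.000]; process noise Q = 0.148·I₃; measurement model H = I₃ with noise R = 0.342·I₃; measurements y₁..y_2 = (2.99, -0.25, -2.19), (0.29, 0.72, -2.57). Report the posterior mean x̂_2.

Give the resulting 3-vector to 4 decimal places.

source (fourbar_fk): coupler pose = R=[0.7336 -0.6795 0.0000; 0.6795 0.7336 0.0000; 0.0000 0.0000 1.0000], t=(-0.1747, 0.8523, 0.0000)
after S1 (triangulate): (1.1126, 1.1273, 1.7753)
after S2 (kf_track): (1.1537, 0.3879, -1.3194)

result = (1.1537, 0.3879, -1.3194)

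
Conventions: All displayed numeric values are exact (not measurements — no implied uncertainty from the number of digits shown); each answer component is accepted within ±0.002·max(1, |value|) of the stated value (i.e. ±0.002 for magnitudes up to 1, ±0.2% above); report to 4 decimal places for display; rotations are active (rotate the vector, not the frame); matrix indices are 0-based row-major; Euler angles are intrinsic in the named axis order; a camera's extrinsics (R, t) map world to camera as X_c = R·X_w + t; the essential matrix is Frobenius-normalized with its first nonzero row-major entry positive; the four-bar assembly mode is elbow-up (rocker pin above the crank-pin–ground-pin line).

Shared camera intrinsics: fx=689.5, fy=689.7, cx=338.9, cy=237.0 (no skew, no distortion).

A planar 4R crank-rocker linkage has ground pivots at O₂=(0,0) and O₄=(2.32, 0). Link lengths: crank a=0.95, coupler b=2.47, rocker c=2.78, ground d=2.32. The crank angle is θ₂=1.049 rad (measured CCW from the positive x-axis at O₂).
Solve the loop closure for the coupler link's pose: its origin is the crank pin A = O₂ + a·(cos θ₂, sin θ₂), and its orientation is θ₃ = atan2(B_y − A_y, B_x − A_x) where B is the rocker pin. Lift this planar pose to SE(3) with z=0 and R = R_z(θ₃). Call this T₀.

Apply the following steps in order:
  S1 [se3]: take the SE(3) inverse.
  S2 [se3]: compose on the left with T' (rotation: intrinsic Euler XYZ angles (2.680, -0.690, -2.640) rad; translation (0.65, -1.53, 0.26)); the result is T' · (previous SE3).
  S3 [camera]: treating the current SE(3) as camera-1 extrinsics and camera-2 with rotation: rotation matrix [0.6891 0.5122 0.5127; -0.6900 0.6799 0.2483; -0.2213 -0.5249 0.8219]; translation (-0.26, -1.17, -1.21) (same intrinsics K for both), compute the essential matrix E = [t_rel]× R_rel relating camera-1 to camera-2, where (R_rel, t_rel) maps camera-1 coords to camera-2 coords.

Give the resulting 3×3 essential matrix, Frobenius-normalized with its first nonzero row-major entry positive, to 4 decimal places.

source (fourbar_fk): coupler pose = R=[0.6198 -0.7848 0.0000; 0.7848 0.6198 0.0000; 0.0000 0.0000 1.0000], t=(0.4735, 0.8236, 0.0000)
after S1 (invert_se3): R=[0.6198 0.7848 0.0000; -0.7848 0.6198 -0.0000; 0.0000 0.0000 1.0000], t=(-0.9398, -0.1388, 0.0000)
after S2 (compose_se3): R=[-0.7101 -0.3009 -0.6365; -0.0883 0.9350 -0.3435; 0.6985 -0.1877 -0.6905], t=(1.2341, -2.2583, 0.0839)
after S3 (essential): [0.0724 0.3543 -0.4972; 0.6683 0.1147 0.1987; 0.0717 0.2068 -0.2738]

matrix = [0.0724 0.3543 -0.4972; 0.6683 0.1147 0.1987; 0.0717 0.2068 -0.2738]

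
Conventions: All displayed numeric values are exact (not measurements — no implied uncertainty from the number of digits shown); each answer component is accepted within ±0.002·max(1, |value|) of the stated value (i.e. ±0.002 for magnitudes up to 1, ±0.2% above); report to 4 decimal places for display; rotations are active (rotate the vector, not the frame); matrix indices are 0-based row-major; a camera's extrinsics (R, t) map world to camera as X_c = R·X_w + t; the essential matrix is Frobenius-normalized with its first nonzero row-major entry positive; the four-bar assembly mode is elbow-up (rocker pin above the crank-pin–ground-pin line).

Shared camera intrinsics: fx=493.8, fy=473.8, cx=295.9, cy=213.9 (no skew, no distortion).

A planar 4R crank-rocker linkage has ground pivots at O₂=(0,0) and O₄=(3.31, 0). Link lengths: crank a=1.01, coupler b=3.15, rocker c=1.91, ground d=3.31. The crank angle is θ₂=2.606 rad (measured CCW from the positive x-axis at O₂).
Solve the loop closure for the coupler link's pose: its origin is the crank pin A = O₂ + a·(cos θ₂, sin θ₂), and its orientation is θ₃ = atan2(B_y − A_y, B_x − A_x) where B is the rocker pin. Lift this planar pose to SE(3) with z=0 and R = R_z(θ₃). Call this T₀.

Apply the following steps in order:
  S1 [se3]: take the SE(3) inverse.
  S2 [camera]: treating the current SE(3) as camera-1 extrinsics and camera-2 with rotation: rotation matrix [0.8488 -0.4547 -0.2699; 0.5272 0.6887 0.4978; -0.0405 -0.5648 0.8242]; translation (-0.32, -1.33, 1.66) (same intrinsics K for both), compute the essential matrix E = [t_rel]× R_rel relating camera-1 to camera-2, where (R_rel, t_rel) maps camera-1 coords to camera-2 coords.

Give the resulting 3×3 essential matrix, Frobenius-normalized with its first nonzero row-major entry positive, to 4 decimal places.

source (fourbar_fk): coupler pose = R=[0.9502 -0.3118 0.0000; 0.3118 0.9502 0.0000; 0.0000 0.0000 1.0000], t=(-0.8686, 0.5155, 0.0000)
after S1 (invert_se3): R=[0.9502 0.3118 0.0000; -0.3118 0.9502 0.0000; 0.0000 0.0000 1.0000], t=(0.6646, -0.7606, 0.0000)
after S2 (essential): [0.2067 -0.0187 0.5572; -0.1945 0.4905 -0.2032; -0.0084 0.4834 0.3052]

matrix = [0.2067 -0.0187 0.5572; -0.1945 0.4905 -0.2032; -0.0084 0.4834 0.3052]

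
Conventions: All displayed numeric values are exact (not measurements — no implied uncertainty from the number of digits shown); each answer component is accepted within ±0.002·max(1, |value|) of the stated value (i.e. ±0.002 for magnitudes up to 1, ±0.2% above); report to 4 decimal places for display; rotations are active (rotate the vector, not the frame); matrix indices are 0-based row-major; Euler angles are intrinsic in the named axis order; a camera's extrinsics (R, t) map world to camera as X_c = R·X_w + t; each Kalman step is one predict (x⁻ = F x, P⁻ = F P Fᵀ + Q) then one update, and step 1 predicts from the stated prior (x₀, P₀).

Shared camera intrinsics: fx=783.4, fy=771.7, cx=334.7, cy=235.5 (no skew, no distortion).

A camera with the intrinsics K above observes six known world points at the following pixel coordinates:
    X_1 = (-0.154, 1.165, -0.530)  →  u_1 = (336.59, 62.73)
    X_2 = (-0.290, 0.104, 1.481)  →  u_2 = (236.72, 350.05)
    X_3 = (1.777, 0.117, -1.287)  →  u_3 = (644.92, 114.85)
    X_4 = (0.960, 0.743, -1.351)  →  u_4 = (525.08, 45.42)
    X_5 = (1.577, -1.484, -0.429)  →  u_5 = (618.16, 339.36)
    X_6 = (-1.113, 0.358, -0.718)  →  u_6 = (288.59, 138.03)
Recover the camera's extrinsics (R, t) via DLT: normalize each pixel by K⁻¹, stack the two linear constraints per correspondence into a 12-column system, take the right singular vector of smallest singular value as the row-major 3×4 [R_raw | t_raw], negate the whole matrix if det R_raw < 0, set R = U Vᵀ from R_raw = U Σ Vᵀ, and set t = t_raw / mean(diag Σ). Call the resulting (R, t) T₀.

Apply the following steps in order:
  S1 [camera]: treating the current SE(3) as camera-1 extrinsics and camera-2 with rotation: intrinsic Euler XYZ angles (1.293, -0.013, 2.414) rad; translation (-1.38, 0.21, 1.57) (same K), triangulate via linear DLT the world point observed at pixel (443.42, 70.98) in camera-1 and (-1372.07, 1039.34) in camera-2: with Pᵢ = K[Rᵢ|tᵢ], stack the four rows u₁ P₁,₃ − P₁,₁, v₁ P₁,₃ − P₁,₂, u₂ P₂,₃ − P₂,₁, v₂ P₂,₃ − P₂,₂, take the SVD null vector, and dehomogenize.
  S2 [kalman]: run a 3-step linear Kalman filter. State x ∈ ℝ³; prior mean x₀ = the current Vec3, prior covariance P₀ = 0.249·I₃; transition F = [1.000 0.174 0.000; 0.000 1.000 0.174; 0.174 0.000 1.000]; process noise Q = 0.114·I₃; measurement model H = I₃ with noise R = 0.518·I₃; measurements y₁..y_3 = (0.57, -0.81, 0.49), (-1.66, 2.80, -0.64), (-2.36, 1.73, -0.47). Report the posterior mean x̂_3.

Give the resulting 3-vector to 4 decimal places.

source (pnp_recover): camera pose = R=[0.8193 -0.3388 -0.4625; 0.0565 -0.7550 0.6533; -0.5705 -0.5614 -0.5995], t=(0.2900, -0.0800, 6.1199)
after S1 (triangulate): (0.4463, 0.7898, -0.9608)
after S2 (kf_track): (-0.8946, 1.1474, -0.5001)

result = (-0.8946, 1.1474, -0.5001)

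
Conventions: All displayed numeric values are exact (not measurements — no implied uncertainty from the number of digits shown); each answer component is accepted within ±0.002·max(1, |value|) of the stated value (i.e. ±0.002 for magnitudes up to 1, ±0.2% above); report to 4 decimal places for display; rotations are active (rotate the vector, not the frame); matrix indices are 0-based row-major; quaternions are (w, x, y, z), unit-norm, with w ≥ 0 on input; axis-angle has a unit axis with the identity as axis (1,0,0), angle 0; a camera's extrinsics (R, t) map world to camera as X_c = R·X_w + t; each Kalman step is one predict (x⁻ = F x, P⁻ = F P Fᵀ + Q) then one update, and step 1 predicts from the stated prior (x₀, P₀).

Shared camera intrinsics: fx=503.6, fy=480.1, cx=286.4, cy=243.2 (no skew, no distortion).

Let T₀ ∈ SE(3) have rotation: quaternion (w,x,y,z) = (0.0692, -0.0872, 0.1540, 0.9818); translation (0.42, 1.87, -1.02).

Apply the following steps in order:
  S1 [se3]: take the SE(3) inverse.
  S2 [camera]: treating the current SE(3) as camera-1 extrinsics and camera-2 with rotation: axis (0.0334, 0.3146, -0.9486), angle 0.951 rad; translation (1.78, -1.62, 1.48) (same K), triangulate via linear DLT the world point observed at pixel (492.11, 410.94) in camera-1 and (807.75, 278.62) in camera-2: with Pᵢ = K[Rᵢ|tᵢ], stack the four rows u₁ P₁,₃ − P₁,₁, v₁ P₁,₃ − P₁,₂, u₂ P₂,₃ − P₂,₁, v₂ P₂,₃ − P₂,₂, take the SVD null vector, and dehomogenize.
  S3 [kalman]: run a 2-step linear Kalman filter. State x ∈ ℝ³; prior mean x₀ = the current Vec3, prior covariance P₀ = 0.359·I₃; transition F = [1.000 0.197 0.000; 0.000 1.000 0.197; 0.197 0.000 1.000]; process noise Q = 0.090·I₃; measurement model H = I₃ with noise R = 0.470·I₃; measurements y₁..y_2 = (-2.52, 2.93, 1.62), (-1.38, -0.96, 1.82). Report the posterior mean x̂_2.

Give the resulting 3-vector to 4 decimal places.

result = (-1.3208, 1.2685, 1.1751)

after S1 (invert_se3): R=[-0.9752 0.1090 -0.1925; -0.1627 -0.9430 0.2903; -0.1499 0.3145 0.9374], t=(0.0093, 2.1279, 0.4310)
after S2 (triangulate): (-1.0830, 1.9433, 1.3648)
after S3 (kf_track): (-1.3208, 1.2685, 1.1751)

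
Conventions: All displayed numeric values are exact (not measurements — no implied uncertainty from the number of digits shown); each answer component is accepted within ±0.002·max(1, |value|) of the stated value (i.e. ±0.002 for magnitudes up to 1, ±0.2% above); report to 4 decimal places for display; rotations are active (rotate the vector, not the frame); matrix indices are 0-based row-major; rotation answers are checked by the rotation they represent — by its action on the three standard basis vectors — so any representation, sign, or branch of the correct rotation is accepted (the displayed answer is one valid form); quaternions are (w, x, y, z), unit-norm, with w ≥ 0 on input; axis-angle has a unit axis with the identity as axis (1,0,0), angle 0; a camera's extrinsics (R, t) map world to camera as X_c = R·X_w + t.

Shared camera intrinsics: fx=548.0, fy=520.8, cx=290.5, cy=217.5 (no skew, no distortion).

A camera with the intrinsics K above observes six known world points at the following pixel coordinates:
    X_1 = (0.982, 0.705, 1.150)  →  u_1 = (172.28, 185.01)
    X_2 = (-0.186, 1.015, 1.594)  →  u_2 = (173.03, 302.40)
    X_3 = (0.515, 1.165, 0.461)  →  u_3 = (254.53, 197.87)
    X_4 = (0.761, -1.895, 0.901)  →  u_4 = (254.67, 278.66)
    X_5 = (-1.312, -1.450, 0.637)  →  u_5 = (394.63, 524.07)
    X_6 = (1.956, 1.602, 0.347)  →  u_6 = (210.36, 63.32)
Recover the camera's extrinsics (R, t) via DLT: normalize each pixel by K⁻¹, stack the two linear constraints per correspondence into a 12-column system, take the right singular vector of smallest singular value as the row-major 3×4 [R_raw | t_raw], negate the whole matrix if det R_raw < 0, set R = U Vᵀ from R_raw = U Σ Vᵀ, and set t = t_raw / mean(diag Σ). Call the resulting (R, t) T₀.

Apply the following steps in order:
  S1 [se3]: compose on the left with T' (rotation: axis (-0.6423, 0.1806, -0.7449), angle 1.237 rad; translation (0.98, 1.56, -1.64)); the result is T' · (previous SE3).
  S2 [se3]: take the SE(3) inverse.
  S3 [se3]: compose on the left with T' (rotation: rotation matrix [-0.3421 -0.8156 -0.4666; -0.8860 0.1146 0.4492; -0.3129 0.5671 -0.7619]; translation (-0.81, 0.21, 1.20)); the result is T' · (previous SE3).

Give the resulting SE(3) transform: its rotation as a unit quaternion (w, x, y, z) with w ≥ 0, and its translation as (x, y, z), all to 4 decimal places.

rotation (quat) = (0.8034, 0.0998, -0.3877, 0.4409), translation = (1.6514, -3.5773, -1.7405)

source (pnp_recover): camera pose = R=[-0.3193 -0.2238 -0.9208; -0.9145 -0.1821 0.3614; -0.2486 0.9575 -0.1465], t=(0.4900, 0.3099, 4.5598)
after S1 (compose_se3): R=[-0.8878 0.2220 -0.4031; -0.1984 0.6057 0.7706; 0.4153 0.7641 -0.4937], t=(3.7153, 3.6399, 1.4129)
after S2 (invert_se3): R=[-0.8878 -0.1984 0.4153; 0.2220 0.6057 0.7641; -0.4031 0.7706 -0.4937], t=(3.4338, -4.1093, -0.6095)
after S3 (compose_se3): R=[0.3107 -0.7857 -0.5349; 0.6310 0.5913 -0.5021; 0.7108 -0.1815 0.6795], t=(1.6514, -3.5773, -1.7405)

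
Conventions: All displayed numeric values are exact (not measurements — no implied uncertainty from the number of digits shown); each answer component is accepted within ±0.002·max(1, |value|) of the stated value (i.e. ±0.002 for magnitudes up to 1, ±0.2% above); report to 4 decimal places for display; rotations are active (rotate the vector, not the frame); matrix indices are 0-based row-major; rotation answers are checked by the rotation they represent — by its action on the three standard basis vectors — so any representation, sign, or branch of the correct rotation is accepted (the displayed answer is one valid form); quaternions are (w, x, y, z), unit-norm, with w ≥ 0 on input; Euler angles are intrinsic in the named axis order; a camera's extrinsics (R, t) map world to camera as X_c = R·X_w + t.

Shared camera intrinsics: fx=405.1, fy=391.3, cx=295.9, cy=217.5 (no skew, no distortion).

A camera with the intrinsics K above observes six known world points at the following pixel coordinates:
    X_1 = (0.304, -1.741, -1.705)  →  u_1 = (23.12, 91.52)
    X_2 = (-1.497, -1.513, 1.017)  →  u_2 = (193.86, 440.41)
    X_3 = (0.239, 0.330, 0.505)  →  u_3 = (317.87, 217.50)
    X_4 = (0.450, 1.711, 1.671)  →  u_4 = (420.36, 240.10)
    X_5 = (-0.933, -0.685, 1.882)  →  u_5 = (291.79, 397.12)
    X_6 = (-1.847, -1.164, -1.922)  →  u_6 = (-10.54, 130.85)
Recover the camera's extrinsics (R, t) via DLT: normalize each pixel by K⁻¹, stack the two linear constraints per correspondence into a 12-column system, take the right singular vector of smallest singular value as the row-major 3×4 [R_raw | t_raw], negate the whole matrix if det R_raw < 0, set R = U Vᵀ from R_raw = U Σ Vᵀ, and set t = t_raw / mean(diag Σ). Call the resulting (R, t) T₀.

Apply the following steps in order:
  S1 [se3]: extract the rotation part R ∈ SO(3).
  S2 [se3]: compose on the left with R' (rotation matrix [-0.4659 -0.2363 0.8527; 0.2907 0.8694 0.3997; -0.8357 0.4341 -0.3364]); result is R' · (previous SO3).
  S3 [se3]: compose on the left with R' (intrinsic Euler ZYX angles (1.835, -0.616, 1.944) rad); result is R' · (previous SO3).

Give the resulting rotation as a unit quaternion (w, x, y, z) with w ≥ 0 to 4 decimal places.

source (pnp_recover): camera pose = R=[-0.2833 0.9316 0.2279; -0.5112 -0.3477 0.7860; 0.8114 0.1061 0.5747], t=(-0.1000, -0.1600, 4.1801)
after S1 (rot_of_se3): [-0.2833 0.9316 0.2279; -0.5112 -0.3477 0.7860; 0.8114 0.1061 0.5747]
after S2 (compose_so3): [0.9447 -0.2614 0.1982; -0.2024 0.0110 0.9792; -0.2581 -0.9652 -0.0426]
after S3 (compose_so3): [-0.5188 -0.7533 0.4041; 0.7149 -0.6415 -0.2782; 0.4688 0.1445 0.8714]

rotation (quat) = (0.4216, 0.2506, -0.0384, 0.8706)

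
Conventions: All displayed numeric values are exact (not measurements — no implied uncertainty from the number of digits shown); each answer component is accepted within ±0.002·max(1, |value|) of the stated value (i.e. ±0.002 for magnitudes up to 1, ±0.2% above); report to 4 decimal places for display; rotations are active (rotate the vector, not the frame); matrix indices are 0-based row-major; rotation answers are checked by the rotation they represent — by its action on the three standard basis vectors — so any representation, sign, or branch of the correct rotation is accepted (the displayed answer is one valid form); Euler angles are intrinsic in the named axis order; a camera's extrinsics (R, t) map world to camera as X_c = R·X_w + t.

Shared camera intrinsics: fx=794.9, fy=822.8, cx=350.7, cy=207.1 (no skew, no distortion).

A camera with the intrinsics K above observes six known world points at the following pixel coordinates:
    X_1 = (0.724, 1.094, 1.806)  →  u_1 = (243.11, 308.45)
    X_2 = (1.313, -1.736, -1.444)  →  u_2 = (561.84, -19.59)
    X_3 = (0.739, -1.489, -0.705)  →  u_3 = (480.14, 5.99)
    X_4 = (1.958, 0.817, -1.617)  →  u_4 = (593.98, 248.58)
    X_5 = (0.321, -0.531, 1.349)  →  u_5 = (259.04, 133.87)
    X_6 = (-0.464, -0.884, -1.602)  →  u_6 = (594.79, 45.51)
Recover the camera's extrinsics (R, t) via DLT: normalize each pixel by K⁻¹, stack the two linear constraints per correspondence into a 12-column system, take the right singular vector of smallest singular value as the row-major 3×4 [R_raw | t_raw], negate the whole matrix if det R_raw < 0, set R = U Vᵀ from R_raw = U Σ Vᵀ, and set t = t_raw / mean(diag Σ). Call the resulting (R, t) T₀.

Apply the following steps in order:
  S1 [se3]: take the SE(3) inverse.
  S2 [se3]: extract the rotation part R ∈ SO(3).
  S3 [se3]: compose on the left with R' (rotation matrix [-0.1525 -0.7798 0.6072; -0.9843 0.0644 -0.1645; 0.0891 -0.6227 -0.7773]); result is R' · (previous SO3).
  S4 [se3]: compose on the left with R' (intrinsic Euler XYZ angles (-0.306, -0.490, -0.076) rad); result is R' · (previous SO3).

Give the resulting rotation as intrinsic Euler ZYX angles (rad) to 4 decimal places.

source (pnp_recover): camera pose = R=[0.2431 0.0742 -0.9672; -0.0554 0.9965 0.0625; 0.9684 0.0384 0.2464], t=(0.4210, -0.1906, 6.7171)
after S1 (invert_se3): R=[0.2431 -0.0554 0.9684; 0.0742 0.9965 0.0384; -0.9672 0.0625 0.2464], t=(-6.6178, -0.0990, -1.2361)
after S2 (rot_of_se3): [0.2431 -0.0554 0.9684; 0.0742 0.9965 0.0384; -0.9672 0.0625 0.2464]
after S3 (compose_so3): [-0.6822 -0.7307 -0.0280; -0.0755 0.1084 -0.9912; 0.7273 -0.6741 -0.1291]
after S4 (compose_so3): [-0.9475 -0.3183 -0.0303; 0.0737 -0.1253 -0.9894; 0.3112 -0.9397 0.1422]

rotation (euler_zyx) = (3.0640, -0.3164, -1.4206)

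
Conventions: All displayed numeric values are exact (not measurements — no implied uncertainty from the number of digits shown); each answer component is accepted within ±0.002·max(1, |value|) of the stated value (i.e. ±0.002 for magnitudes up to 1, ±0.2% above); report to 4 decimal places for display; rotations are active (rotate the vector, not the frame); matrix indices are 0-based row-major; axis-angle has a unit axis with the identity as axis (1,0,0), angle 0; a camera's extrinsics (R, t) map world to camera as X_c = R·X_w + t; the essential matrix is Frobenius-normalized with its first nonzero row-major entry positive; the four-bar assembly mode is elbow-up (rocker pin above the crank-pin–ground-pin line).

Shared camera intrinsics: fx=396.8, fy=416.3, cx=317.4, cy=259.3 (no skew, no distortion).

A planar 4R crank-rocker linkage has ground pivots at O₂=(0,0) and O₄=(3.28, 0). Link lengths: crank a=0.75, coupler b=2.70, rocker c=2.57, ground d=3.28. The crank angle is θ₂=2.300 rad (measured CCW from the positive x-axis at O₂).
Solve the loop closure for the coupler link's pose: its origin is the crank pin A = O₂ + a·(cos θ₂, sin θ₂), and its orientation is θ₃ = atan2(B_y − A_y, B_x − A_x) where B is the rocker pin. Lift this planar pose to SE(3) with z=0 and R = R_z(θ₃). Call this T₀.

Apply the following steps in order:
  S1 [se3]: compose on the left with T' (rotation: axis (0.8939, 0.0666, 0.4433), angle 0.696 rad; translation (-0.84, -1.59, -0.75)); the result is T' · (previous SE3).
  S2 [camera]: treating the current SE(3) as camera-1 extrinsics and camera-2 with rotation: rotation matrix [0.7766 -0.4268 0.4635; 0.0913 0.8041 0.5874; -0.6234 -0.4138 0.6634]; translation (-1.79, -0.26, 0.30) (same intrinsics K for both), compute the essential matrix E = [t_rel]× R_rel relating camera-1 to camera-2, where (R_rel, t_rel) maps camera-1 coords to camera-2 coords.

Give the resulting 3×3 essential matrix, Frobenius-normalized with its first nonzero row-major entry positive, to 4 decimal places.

source (fourbar_fk): coupler pose = R=[0.8311 -0.5561 0.0000; 0.5561 0.8311 0.0000; 0.0000 0.0000 1.0000], t=(-0.4997, 0.5593, 0.0000)
after S1 (compose_se3): R=[0.6419 -0.7548 0.1349; 0.6751 0.4729 -0.5663; 0.3636 0.4545 0.8131], t=(-1.4676, -1.3092, -0.4503)
after S2 (essential): [0.2985 -0.3448 -0.5222; 0.5608 0.1761 0.2783; -0.3103 -0.0014 -0.0072]

matrix = [0.2985 -0.3448 -0.5222; 0.5608 0.1761 0.2783; -0.3103 -0.0014 -0.0072]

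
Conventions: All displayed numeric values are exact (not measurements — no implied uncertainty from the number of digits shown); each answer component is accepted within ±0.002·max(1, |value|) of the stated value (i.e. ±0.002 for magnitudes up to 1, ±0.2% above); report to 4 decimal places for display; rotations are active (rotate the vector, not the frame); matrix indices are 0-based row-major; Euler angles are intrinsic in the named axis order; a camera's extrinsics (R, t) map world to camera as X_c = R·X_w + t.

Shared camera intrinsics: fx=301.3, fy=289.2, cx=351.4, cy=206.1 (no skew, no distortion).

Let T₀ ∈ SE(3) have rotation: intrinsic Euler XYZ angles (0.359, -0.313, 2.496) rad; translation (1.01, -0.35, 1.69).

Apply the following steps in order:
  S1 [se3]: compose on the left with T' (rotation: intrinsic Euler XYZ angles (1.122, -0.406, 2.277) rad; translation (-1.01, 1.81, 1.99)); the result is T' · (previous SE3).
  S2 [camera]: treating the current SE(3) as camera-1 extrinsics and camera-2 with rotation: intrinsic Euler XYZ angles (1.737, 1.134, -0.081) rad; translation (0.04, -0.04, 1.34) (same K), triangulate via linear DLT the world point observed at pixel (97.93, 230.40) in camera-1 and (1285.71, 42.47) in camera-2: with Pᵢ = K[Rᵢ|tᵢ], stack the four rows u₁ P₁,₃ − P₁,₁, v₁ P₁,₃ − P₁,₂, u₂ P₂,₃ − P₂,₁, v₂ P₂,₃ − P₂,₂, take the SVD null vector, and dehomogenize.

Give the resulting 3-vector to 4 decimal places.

result = (0.0947, -1.1137, 0.6208)

after S1 (compose_se3): R=[0.0064 0.9978 0.0654; -0.4178 0.0621 -0.9064; -0.9085 -0.0216 0.4173], t=(-2.0350, 0.9816, 3.4939)
after S2 (triangulate): (0.0947, -1.1137, 0.6208)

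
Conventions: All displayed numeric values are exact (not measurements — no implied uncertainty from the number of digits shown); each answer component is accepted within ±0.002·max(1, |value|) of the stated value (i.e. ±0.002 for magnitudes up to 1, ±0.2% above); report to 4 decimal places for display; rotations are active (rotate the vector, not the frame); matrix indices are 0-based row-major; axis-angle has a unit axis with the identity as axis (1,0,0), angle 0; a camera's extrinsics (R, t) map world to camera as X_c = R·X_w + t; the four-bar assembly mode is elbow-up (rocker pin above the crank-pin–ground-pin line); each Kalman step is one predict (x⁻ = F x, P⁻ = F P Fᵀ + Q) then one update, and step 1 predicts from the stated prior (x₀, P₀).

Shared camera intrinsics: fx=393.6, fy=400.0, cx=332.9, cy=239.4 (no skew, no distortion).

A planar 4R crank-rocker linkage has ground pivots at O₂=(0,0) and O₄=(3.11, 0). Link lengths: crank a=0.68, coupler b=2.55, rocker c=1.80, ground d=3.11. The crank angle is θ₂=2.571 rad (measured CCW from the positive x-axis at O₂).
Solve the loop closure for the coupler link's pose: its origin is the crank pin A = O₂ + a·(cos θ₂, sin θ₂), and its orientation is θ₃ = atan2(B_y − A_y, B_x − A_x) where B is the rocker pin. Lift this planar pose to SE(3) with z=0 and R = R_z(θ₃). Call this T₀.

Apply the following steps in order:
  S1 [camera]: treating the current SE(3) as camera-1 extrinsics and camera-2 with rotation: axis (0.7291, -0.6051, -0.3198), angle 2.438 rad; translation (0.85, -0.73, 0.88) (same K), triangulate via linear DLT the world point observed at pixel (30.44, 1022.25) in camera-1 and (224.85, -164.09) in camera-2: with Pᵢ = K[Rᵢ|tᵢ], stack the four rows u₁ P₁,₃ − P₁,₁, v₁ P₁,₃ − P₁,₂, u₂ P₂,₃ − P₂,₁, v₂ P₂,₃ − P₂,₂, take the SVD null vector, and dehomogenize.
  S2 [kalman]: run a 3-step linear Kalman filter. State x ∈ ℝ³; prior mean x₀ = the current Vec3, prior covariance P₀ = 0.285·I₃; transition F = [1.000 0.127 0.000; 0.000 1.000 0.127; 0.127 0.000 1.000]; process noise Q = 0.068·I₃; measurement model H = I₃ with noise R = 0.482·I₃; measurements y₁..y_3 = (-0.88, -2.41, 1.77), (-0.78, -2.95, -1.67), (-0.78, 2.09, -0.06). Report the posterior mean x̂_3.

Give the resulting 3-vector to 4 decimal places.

result = (-0.6341, -0.1530, 0.0370)

source (fourbar_fk): coupler pose = R=[0.9376 -0.3477 0.0000; 0.3477 0.9376 0.0000; 0.0000 0.0000 1.0000], t=(-0.5723, 0.3673, 0.0000)
after S1 (triangulate): (0.3771, 1.1258, 0.7940)
after S2 (kf_track): (-0.6341, -0.1530, 0.0370)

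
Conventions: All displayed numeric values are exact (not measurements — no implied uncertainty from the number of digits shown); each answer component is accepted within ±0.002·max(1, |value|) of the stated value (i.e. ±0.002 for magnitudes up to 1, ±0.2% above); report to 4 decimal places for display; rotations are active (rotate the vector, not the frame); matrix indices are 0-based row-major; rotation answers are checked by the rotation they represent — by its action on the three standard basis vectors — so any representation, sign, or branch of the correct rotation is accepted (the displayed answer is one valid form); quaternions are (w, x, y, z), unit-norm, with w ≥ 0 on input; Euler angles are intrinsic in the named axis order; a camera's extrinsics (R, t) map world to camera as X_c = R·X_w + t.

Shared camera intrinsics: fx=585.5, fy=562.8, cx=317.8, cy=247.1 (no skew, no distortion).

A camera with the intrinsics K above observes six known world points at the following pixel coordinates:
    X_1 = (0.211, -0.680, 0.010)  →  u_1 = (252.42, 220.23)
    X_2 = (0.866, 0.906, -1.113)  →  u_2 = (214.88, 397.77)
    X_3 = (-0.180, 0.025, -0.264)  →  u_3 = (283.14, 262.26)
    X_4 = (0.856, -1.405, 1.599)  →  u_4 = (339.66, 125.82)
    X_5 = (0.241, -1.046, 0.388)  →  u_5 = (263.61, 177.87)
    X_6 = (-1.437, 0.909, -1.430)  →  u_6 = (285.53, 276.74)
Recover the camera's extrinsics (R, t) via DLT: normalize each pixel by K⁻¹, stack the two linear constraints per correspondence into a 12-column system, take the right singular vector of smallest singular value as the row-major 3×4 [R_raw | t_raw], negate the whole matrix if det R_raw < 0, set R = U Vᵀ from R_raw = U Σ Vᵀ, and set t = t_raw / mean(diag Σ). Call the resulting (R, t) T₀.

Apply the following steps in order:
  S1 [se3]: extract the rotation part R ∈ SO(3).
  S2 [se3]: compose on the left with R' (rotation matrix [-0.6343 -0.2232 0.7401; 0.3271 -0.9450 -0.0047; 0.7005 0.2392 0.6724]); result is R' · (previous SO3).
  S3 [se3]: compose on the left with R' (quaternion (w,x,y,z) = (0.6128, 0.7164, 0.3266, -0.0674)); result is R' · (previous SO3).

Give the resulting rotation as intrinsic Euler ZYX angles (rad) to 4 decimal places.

rotation (euler_zyx) = (2.6736, 0.1632, -0.6719)

source (pnp_recover): camera pose = R=[-0.3813 0.4396 0.8133; 0.5449 0.8175 -0.1864; -0.7468 0.3721 -0.5512], t=(-0.2200, 0.1901, 5.7095)
after S1 (rot_of_se3): [-0.3813 0.4396 0.8133; 0.5449 0.8175 -0.1864; -0.7468 0.3721 -0.5512]
after S2 (compose_so3): [-0.4325 -0.1859 -0.8823; -0.6362 -0.6305 0.4447; -0.6389 0.7536 0.1544]
after S3 (compose_so3): [-0.8806 -0.2628 -0.3943; 0.4451 -0.7441 -0.4982; -0.1624 -0.6142 0.7722]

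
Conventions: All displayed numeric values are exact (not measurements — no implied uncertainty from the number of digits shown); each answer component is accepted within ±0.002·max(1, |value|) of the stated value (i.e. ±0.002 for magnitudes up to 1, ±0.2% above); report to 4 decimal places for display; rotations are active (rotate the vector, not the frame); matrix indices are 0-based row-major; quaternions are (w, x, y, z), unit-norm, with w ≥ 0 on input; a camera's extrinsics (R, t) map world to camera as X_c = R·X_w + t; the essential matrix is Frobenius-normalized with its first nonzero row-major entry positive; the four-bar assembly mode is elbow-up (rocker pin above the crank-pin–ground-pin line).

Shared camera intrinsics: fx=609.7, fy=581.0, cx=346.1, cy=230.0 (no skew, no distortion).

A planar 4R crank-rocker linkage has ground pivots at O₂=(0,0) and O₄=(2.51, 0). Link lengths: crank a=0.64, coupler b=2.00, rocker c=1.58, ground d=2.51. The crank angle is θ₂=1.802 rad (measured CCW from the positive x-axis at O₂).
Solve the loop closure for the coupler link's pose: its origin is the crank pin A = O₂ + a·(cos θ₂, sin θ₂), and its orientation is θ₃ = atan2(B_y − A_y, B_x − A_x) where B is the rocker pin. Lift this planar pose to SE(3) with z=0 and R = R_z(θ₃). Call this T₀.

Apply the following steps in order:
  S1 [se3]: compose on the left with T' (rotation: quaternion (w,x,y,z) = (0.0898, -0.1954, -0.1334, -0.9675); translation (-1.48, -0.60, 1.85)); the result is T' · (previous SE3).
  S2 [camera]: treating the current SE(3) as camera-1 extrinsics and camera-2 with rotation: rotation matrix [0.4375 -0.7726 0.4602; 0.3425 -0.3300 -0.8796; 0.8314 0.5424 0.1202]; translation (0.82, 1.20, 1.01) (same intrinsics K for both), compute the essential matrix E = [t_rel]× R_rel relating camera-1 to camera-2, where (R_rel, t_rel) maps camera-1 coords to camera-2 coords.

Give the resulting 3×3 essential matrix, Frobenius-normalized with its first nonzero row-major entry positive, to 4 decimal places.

source (fourbar_fk): coupler pose = R=[0.9290 -0.3701 0.0000; 0.3701 0.9290 0.0000; 0.0000 0.0000 1.0000], t=(-0.1467, 0.6230, 0.0000)
after S1 (compose_se3): R=[-0.7595 0.5457 0.3541; -0.4640 -0.8359 0.2932; 0.4560 0.0584 0.8881], t=(-1.2062, -1.1729, 1.9300)
after S2 (essential): [0.5080 0.4769 0.0439; -0.2493 0.3659 0.2108; -0.3853 0.2785 0.2146]

matrix = [0.5080 0.4769 0.0439; -0.2493 0.3659 0.2108; -0.3853 0.2785 0.2146]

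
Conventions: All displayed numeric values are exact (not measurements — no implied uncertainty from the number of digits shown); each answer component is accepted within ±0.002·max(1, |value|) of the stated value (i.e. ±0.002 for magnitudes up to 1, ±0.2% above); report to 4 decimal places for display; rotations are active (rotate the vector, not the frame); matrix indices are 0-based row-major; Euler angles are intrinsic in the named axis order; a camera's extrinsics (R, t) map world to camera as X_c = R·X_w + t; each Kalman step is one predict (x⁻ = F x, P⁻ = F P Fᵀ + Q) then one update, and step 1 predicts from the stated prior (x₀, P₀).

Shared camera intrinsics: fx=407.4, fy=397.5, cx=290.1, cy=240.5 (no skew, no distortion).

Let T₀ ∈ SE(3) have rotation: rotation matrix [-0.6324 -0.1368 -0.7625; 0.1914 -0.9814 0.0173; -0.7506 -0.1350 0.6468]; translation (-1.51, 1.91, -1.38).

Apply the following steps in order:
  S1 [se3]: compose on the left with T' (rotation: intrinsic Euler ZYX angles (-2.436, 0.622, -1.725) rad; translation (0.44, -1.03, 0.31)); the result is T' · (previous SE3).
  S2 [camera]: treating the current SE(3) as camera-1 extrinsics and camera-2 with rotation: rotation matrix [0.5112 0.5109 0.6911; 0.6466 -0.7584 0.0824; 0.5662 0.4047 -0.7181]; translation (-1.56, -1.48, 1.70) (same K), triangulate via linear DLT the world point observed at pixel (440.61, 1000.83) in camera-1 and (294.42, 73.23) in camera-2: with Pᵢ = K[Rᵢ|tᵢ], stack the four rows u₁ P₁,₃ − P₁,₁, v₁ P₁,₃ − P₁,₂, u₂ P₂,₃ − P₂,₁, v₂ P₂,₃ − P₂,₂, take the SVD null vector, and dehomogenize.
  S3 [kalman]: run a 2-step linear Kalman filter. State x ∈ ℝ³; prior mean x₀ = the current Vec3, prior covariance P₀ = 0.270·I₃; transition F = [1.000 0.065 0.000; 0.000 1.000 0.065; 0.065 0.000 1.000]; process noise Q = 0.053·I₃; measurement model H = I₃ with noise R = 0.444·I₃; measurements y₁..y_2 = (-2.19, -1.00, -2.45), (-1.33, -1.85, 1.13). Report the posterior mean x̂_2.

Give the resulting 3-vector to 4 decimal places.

after S1 (compose_se3): R=[-0.0761 -0.3434 0.9361; 0.9482 -0.3153 -0.0386; 0.3085 0.8847 0.3496], t=(1.0427, 1.6602, -0.1718)
after S2 (triangulate): (1.7288, 1.2677, 0.0892)
after S3 (kf_track): (-0.4162, -0.5314, -0.3043)

result = (-0.4162, -0.5314, -0.3043)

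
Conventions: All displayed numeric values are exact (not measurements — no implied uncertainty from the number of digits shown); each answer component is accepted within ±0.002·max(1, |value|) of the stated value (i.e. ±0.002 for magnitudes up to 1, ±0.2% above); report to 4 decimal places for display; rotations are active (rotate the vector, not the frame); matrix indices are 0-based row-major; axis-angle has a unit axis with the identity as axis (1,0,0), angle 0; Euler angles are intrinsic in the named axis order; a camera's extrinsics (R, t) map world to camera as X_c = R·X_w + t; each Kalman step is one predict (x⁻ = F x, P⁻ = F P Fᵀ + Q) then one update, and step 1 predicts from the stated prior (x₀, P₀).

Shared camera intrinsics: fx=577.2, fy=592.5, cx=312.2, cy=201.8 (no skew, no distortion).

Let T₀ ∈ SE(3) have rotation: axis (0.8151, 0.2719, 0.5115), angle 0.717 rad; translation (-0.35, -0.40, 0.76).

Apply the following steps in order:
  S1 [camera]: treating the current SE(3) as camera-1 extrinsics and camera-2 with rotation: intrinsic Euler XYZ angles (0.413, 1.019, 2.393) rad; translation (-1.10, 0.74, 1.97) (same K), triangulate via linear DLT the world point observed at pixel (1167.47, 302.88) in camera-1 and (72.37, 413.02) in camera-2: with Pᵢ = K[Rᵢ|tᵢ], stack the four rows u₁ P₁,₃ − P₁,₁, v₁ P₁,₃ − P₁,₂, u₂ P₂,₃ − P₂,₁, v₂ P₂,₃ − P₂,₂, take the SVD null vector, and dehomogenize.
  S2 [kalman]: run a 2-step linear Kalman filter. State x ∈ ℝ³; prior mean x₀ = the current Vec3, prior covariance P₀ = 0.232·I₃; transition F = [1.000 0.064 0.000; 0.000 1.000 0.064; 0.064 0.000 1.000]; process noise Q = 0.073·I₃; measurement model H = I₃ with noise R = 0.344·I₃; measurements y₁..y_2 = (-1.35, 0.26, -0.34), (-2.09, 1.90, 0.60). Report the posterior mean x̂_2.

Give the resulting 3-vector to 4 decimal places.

result = (-0.6317, 0.8098, 0.2713)

after S1 (triangulate): (1.7767, 0.0387, 0.3333)
after S2 (kf_track): (-0.6317, 0.8098, 0.2713)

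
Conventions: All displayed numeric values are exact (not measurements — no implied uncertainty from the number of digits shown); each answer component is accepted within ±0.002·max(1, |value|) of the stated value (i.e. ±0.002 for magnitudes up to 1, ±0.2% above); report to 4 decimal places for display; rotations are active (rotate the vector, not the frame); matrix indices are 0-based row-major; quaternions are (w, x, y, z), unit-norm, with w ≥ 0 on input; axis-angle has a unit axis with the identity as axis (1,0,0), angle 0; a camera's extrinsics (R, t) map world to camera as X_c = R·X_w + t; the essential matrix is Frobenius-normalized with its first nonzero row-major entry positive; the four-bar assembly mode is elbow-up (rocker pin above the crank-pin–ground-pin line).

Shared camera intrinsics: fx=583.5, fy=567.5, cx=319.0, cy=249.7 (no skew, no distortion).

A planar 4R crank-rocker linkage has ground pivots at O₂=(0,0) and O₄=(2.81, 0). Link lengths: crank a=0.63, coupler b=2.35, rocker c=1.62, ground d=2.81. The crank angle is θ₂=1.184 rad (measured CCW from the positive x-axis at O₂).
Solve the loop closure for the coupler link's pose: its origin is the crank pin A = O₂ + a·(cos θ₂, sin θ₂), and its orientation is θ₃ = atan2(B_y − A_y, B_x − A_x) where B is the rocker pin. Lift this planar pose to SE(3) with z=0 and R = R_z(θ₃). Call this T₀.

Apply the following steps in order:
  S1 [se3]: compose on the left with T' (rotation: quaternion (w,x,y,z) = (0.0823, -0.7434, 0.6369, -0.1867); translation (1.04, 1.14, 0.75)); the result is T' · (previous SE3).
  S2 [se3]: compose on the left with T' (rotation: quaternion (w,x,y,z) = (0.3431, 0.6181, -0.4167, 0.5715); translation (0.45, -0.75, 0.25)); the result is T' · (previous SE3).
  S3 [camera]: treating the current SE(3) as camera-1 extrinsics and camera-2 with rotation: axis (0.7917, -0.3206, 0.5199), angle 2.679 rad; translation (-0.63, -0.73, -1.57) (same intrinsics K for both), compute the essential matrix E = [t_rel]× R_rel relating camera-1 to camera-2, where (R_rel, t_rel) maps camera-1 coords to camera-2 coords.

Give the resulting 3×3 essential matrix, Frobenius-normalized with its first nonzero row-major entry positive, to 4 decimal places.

matrix = [0.5028 0.3167 -0.3581; -0.0224 0.0976 0.2965; -0.1931 -0.3733 -0.4940]

source (fourbar_fk): coupler pose = R=[0.9095 -0.4158 0.0000; 0.4158 0.9095 0.0000; 0.0000 0.0000 1.0000], t=(0.2377, 0.5835, 0.0000)
after S1 (compose_se3): R=[-0.2728 -0.8828 0.3825; -0.9620 0.2473 -0.1155; 0.0074 -0.3994 -0.9167], t=(0.5336, 0.8055, 0.5809)
after S2 (compose_se3): R=[0.8761 -0.3919 -0.2810; 0.4284 0.3650 0.8266; -0.2214 -0.8445 0.4877], t=(-0.0368, -1.6748, 0.6729)
after S3 (essential): [0.5028 0.3167 -0.3581; -0.0224 0.0976 0.2965; -0.1931 -0.3733 -0.4940]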